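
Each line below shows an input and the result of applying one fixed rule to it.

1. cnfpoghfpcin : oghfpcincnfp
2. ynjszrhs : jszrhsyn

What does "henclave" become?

The pattern: move the last 2 characters to the front (rotate right by 2), then swap the front and back halves of the string.
Applying both steps to "henclave": "vehencla", then "nclavehe".

nclavehe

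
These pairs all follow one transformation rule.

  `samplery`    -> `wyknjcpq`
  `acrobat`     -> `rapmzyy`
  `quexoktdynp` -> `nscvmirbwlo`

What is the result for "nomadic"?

amkybgl

The pattern: shift every letter 2 places backward in the alphabet (wrapping around), then swap the first and last characters.
Starting from "nomadic": after the first operation, "lmkybga"; after the second, "amkybgl".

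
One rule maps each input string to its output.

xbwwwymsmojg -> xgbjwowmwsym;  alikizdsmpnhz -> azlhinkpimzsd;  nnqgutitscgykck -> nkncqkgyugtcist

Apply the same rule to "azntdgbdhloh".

ahzonlthddgb

In each case the input is transformed by: take characters alternately from the front and the back (1st, last, 2nd, 2nd-last, ...).
Doing the same to "azntdgbdhloh": "ahzonlthddgb".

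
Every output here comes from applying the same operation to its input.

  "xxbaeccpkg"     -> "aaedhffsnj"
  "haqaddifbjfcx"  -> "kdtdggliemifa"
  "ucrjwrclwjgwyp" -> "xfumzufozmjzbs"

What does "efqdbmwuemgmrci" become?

hitgepzxhpjpufl

In each case the input is transformed by: shift every letter 3 places forward in the alphabet (wrapping around).
On "efqdbmwuemgmrci" that produces "hitgepzxhpjpufl".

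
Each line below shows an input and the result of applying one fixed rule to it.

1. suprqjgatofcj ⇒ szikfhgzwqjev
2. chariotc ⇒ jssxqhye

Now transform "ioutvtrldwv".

Rule — shift every letter 10 places backward in the alphabet (wrapping around), then move the last 2 characters to the front (rotate right by 2).
"ioutvtrldwv" → "yekjljhbtml" → "mlyekjljhbt".

mlyekjljhbt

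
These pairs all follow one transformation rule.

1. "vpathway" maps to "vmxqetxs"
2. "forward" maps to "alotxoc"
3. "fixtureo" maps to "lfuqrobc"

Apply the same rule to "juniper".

The pattern: shift every letter 3 places backward in the alphabet (wrapping around), then swap the first and last characters.
On "juniper": the first step gives "grkfmbo", and the second then gives "orkfmbg".

orkfmbg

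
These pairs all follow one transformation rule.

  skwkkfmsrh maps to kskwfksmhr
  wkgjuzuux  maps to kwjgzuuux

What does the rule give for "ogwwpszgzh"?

gowwspgzhz

Each output is the input with this applied: swap each adjacent pair of characters (1↔2, 3↔4, ...).
Doing the same to "ogwwpszgzh": "gowwspgzhz".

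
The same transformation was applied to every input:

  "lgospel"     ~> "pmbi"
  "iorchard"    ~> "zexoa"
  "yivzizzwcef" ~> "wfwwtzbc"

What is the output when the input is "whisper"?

What's happening: delete the first 3 characters, then shift every letter 3 places backward in the alphabet (wrapping around).
"whisper" → "sper" → "pmbo".
(Check on "iorchard": → "chard" → "zexoa" ✓)

pmbo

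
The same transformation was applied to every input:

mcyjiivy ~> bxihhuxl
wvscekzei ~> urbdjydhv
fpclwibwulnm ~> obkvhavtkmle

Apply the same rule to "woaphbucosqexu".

The pattern: move the first character to the end, then shift every letter 1 place backward in the alphabet (wrapping around).
On "woaphbucosqexu": the first step gives "oaphbucosqexuw", and the second then gives "nzogatbnrpdwtv".

nzogatbnrpdwtv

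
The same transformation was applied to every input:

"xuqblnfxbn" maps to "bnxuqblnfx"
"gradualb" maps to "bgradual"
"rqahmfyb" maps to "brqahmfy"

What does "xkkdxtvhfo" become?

foxkkdxtvh

Looking at the pairs, the operation is to swap the front and back halves of the string, then move the first 3 characters to the end (rotate left by 3).
"xkkdxtvhfo" → "tvhfoxkkdx" → "foxkkdxtvh".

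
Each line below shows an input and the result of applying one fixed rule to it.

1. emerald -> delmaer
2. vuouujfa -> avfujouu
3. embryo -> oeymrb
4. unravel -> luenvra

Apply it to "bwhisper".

rbewphsi

Rule — reverse the string, then take characters alternately from the front and the back (1st, last, 2nd, 2nd-last, ...).
"bwhisper" → "rbewphsi".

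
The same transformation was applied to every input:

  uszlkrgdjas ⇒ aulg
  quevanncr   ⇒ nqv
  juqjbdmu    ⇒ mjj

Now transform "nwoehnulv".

The transformation: keep one character in every 3, starting at position 1 (positions 1st, 4th, 7th, ...), then move the last character to the front.
"nwoehnulv" → "une".

une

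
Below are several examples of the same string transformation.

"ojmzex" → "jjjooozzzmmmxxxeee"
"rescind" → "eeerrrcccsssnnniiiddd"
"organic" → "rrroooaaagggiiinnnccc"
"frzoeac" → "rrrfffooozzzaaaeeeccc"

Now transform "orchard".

rrrooohhhcccrrraaaddd

The rule is to swap each adjacent pair of characters (1↔2, 3↔4, ...), then repeat every character 3 times.
Doing the same to "orchard": "rrrooohhhcccrrraaaddd".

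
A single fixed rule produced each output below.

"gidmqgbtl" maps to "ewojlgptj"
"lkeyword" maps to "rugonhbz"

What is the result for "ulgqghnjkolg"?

The rule is to move the last 3 characters to the front (rotate right by 3), then shift every letter 3 places forward in the alphabet (wrapping around).
So "ulgqghnjkolg" becomes "rojxojtjkqmn".

rojxojtjkqmn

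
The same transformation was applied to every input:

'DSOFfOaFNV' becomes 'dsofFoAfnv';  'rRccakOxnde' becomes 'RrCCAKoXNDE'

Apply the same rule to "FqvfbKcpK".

fQVFBkCPk

The rule is to flip the case of every letter.
Applying that to "FqvfbKcpK" gives "fQVFBkCPk".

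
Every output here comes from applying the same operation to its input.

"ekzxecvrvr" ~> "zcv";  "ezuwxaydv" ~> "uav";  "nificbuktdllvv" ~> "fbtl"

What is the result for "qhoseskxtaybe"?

ostb

What's happening: keep one character in every 3, starting at position 3 (positions 3rd, 6th, 9th, ...).
So "qhoseskxtaybe" becomes "ostb".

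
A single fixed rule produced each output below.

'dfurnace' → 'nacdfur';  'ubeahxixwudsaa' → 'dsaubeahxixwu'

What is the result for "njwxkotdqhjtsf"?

jtsnjwxkotdqh

The transformation: delete the last character, then move the last 3 characters to the front (rotate right by 3).
Applying both steps to "njwxkotdqhjtsf": "njwxkotdqhjts", then "jtsnjwxkotdqh".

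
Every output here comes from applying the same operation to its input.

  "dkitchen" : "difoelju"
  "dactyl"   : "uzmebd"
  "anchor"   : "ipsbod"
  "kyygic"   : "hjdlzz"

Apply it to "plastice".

ujdfqmbt

In each case the input is transformed by: shift every letter 1 place forward in the alphabet (wrapping around), then swap the front and back halves of the string.
"plastice" → "qmbtujdf" → "ujdfqmbt".
(Check on "dkitchen": → "eljudifo" → "difoelju" ✓)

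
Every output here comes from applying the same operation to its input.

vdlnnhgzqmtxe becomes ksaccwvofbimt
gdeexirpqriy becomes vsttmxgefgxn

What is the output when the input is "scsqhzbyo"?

The pattern: shift every letter 11 places backward in the alphabet (wrapping around).
"scsqhzbyo" → "hrhfwoqnd".

hrhfwoqnd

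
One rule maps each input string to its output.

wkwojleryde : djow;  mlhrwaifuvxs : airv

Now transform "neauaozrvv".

anuz

The pattern: sort the characters into alphabetical order, then keep one character in every 3, starting at position 1 (positions 1st, 4th, 7th, ...).
Starting from "neauaozrvv": after the first operation, "aaenoruvvz"; after the second, "anuz".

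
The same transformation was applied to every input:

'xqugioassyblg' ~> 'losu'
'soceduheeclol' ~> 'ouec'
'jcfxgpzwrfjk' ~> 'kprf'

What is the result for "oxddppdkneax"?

Each output is the input with this applied: keep one character in every 3, starting at position 3 (positions 3rd, 6th, 9th, ...), then swap the first and last characters.
Working it through for "oxddppdkneax": intermediate "dpnx", final "xpnd".

xpnd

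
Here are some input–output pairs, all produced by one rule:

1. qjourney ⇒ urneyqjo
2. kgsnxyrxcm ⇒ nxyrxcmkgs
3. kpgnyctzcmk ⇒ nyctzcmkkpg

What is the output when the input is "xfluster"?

In each case the input is transformed by: move the first 3 characters to the end (rotate left by 3).
Applying that to "xfluster" gives "usterxfl".

usterxfl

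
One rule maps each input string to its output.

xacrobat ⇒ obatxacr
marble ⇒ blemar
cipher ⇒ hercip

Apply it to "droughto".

Looking at the pairs, the operation is to swap the front and back halves of the string.
So "droughto" becomes "ghtodrou".

ghtodrou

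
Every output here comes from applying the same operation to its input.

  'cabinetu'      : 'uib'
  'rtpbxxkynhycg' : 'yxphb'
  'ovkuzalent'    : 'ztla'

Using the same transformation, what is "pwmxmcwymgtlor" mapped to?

ywpmg

In each case the input is transformed by: sort the characters into reverse alphabetical order, then keep one character in every 3, starting at position 1 (positions 1st, 4th, 7th, ...).
Applying both steps to "pwmxmcwymgtlor": "yxwwtrpommmlgc", then "ywpmg".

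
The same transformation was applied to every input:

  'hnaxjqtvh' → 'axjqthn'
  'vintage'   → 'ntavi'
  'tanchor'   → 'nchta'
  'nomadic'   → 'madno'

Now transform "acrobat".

robac

The rule is to delete the last 2 characters, then move the first 2 characters to the end (rotate left by 2).
On "acrobat": the first step gives "acrob", and the second then gives "robac".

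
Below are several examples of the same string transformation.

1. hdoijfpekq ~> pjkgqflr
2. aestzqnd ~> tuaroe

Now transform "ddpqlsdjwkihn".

qrmtekxljio

The rule is to shift every letter 1 place forward in the alphabet (wrapping around), then delete the first 2 characters.
"ddpqlsdjwkihn" → "eeqrmtekxljio" → "qrmtekxljio".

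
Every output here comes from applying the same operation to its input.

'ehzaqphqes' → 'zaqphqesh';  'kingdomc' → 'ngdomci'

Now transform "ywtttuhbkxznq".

The transformation: delete the first character, then move the first character to the end.
Applying that to "ywtttuhbkxznq" gives "tttuhbkxznqw".

tttuhbkxznqw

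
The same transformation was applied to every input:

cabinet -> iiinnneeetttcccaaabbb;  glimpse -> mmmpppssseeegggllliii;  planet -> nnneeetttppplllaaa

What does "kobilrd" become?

iiilllrrrdddkkkooobbb

The pattern: move the first 3 characters to the end (rotate left by 3), then repeat every character 3 times.
"kobilrd" → "ilrdkob" → "iiilllrrrdddkkkooobbb".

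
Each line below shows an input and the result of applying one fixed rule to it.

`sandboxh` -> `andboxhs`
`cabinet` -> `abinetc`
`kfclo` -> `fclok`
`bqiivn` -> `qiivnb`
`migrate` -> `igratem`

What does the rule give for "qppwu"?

The transformation: move the first character to the end.
So "qppwu" becomes "ppwuq".

ppwuq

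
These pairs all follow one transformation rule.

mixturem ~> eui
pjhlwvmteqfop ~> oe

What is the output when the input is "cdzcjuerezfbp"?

eeu

The rule is to reverse the string, then keep only the vowels.
So "cdzcjuerezfbp" becomes "eeu".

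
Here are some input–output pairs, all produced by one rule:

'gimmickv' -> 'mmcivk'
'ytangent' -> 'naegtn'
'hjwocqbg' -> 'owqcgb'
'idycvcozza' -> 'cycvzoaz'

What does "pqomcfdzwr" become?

mofczdrw

What's happening: delete the first 2 characters, then swap each adjacent pair of characters (1↔2, 3↔4, ...).
For "pqomcfdzwr", step one produces "omcfdzwr"; step two turns that into "mofczdrw".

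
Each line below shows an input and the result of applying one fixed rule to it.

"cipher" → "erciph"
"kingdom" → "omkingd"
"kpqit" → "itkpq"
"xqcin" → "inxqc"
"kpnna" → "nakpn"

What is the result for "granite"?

The pattern: move the last 2 characters to the front (rotate right by 2).
"granite" → "tegrani".

tegrani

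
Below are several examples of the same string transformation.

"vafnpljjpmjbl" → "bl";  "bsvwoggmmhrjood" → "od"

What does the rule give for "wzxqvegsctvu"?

Looking at the pairs, the operation is to keep only the last 2 characters.
Applying that to "wzxqvegsctvu" gives "vu".

vu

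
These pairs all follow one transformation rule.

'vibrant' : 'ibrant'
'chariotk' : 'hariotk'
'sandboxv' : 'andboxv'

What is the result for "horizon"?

Looking at the pairs, the operation is to delete the first character.
"horizon" → "orizon".

orizon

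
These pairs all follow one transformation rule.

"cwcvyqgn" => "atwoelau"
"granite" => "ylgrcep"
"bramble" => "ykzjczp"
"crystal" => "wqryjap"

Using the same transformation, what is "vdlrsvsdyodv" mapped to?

jpqtqbwmbttb

The rule is to shift every letter 2 places backward in the alphabet (wrapping around), then move the first 2 characters to the end (rotate left by 2).
"vdlrsvsdyodv" → "tbjpqtqbwmbt" → "jpqtqbwmbttb".
(Check on "crystal": → "apwqryj" → "wqryjap" ✓)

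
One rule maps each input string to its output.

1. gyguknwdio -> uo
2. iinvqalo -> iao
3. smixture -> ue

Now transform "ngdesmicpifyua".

eia

Looking at the pairs, the operation is to keep every other character starting from the second (positions 2nd, 4th, 6th, ...), then keep only the vowels.
Doing the same to "ngdesmicpifyua": "eia".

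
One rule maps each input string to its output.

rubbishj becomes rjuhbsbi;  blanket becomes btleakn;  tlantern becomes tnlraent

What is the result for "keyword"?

In each case the input is transformed by: take characters alternately from the front and the back (1st, last, 2nd, 2nd-last, ...).
So "keyword" becomes "kderyow".

kderyow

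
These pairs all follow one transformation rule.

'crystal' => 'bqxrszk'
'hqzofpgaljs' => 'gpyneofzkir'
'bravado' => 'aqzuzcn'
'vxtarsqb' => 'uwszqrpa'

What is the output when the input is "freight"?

Looking at the pairs, the operation is to shift every letter 1 place backward in the alphabet (wrapping around).
So "freight" becomes "eqdhfgs".

eqdhfgs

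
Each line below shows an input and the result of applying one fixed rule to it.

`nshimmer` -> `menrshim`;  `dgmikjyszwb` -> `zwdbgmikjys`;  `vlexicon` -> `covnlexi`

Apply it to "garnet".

Each output is the input with this applied: swap the first and last characters, then move the last 3 characters to the front (rotate right by 3).
"garnet" → "tarneg" → "negtar".

negtar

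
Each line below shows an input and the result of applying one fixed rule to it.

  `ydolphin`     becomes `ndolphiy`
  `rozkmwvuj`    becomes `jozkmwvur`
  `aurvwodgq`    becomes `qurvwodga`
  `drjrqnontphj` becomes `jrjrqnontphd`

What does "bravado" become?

oravadb

Rule — swap the first and last characters.
Applying that to "bravado" gives "oravadb".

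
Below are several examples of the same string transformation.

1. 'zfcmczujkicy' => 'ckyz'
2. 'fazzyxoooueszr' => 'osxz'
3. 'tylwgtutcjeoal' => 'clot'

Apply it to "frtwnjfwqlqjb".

What's happening: keep one character in every 3, starting at position 3 (positions 3rd, 6th, 9th, ...), then sort the characters into alphabetical order.
Applying both steps to "frtwnjfwqlqjb": "tjqj", then "jjqt".

jjqt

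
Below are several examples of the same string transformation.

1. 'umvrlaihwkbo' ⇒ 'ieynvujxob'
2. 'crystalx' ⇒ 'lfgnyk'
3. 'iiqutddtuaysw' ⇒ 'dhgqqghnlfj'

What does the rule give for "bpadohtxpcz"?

The rule is to shift every letter 13 places forward in the alphabet (wrapping around) — i.e. ROT13, then delete the first 2 characters.
On "bpadohtxpcz": the first step gives "ocnqbugkcpm", and the second then gives "nqbugkcpm".
(Check on "umvrlaihwkbo": → "hzieynvujxob" → "ieynvujxob" ✓)

nqbugkcpm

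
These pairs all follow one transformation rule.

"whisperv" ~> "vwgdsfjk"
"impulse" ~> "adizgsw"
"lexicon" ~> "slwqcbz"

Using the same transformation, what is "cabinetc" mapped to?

opwbshqq

Each output is the input with this applied: shift every letter 12 places backward in the alphabet (wrapping around), then move the first character to the end.
On "cabinetc" that produces "opwbshqq".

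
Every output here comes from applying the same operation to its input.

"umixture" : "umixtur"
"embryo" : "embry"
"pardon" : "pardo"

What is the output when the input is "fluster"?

fluste

What's happening: delete the last character.
So "fluster" becomes "fluste".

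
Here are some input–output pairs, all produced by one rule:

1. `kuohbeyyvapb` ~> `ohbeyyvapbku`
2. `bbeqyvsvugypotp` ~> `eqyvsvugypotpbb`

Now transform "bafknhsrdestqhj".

The transformation: move the first 2 characters to the end (rotate left by 2).
So "bafknhsrdestqhj" becomes "fknhsrdestqhjba".

fknhsrdestqhjba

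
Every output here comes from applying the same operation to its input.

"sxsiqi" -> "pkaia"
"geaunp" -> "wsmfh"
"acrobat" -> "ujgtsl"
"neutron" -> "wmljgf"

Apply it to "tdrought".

vjgmyzl

The rule is to delete the first character, then shift every letter 8 places backward in the alphabet (wrapping around).
For "tdrought", step one produces "drought"; step two turns that into "vjgmyzl".
(Check on "sxsiqi": → "xsiqi" → "pkaia" ✓)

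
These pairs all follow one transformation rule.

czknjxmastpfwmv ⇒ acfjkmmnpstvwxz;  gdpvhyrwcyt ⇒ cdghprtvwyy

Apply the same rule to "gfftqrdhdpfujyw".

The pattern: sort the characters into alphabetical order.
"gfftqrdhdpfujyw" → "ddfffghjpqrtuwy".

ddfffghjpqrtuwy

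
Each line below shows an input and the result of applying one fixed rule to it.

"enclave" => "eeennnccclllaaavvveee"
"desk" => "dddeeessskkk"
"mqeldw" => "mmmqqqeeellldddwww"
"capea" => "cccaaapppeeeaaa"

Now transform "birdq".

Rule — repeat every character 3 times.
On "birdq" that produces "bbbiiirrrdddqqq".

bbbiiirrrdddqqq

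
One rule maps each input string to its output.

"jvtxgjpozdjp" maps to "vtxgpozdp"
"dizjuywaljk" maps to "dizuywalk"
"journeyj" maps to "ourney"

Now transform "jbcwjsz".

The transformation: remove every "j".
On "jbcwjsz" that produces "bcwsz".

bcwsz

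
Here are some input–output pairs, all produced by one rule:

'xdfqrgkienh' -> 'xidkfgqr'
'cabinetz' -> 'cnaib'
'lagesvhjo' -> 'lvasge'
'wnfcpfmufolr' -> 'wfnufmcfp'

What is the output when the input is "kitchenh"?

Each output is the input with this applied: delete the last 3 characters, then take characters alternately from the front and the back (1st, last, 2nd, 2nd-last, ...).
Starting from "kitchenh": after the first operation, "kitch"; after the second, "khict".

khict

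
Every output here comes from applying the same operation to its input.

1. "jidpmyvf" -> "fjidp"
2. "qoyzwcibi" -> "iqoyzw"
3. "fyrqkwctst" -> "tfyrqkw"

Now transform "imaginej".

jimag

Looking at the pairs, the operation is to move the last character to the front, then delete the last 3 characters.
For "imaginej", step one produces "jimagine"; step two turns that into "jimag".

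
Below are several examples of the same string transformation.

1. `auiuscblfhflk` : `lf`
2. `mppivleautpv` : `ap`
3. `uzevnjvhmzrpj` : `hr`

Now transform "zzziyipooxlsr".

ol

What's happening: keep one character in every 3, starting at position 2 (positions 2nd, 5th, 8th, ...), then delete the first 2 characters.
So "zzziyipooxlsr" becomes "ol".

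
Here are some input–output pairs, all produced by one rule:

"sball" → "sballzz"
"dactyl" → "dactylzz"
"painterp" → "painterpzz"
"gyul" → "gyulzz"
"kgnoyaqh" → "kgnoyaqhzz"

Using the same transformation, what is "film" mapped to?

filmzz

Each output is the input with this applied: append "zz".
"film" → "filmzz".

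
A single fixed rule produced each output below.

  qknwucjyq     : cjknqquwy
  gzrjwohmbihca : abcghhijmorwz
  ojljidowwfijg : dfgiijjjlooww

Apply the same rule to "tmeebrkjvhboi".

The pattern: sort the characters into alphabetical order.
On "tmeebrkjvhboi" that produces "bbeehijkmortv".

bbeehijkmortv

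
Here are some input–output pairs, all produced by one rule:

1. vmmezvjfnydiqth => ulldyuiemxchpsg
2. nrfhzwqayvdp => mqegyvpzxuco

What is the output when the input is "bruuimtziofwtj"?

The transformation: shift every letter 1 place backward in the alphabet (wrapping around).
For "bruuimtziofwtj" the result is "aqtthlsyhnevsi".

aqtthlsyhnevsi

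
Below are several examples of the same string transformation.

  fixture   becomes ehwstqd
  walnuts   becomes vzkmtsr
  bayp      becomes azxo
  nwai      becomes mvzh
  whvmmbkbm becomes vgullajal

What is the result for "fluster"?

In each case the input is transformed by: shift every letter 1 place backward in the alphabet (wrapping around).
"fluster" → "ektrsdq".

ektrsdq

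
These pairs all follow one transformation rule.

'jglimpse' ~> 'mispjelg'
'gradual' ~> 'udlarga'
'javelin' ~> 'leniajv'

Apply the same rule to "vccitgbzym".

Each output is the input with this applied: move the first 3 characters to the end (rotate left by 3), then swap each adjacent pair of characters (1↔2, 3↔4, ...).
Starting from "vccitgbzym": after the first operation, "itgbzymvcc"; after the second, "tibgyzvmcc".

tibgyzvmcc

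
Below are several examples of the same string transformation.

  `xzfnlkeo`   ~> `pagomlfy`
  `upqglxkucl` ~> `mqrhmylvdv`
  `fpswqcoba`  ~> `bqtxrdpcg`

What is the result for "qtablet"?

The rule is to swap the first and last characters, then shift every letter 1 place forward in the alphabet (wrapping around).
For "qtablet", step one produces "ttableq"; step two turns that into "uubcmfr".

uubcmfr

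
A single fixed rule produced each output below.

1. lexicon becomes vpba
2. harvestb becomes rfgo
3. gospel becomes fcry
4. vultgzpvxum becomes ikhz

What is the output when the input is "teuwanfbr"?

Looking at the pairs, the operation is to shift every letter 13 places forward in the alphabet (wrapping around) — i.e. ROT13, then keep only the last 4 characters.
On "teuwanfbr" that produces "asoe".

asoe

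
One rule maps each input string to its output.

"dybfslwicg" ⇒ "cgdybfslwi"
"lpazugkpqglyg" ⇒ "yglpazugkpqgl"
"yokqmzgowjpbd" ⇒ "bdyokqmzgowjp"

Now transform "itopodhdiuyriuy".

Looking at the pairs, the operation is to move the last 2 characters to the front (rotate right by 2).
"itopodhdiuyriuy" → "uyitopodhdiuyri".

uyitopodhdiuyri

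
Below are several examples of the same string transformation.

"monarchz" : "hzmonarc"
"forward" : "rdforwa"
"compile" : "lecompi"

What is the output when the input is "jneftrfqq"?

qqjneftrf

Each output is the input with this applied: move the last 2 characters to the front (rotate right by 2).
On "jneftrfqq" that produces "qqjneftrf".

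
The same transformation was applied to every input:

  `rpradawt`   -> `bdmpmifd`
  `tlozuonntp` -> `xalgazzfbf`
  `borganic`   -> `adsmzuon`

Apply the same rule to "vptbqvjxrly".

bfnchvjdxkh

The pattern: shift every letter 12 places forward in the alphabet (wrapping around), then move the first character to the end.
Working it through for "vptbqvjxrly": intermediate "hbfnchvjdxk", final "bfnchvjdxkh".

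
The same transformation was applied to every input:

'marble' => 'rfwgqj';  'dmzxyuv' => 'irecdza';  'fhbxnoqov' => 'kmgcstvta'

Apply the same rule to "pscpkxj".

uxhupco

The rule is to shift every letter 5 places forward in the alphabet (wrapping around).
On "pscpkxj" that produces "uxhupco".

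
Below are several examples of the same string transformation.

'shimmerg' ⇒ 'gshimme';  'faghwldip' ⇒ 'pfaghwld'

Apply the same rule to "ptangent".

tptange

In each case the input is transformed by: move the last 2 characters to the front (rotate right by 2), then delete the first character.
Working it through for "ptangent": intermediate "ntptange", final "tptange".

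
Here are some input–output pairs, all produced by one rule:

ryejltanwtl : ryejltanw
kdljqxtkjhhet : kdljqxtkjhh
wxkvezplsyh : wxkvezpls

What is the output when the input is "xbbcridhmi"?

xbbcridh

What's happening: delete the last 2 characters.
Applying that to "xbbcridhmi" gives "xbbcridh".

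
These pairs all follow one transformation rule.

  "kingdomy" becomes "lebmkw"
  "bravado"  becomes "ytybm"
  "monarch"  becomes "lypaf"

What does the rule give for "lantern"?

lrcpl

What's happening: shift every letter 2 places backward in the alphabet (wrapping around), then delete the first 2 characters.
Applying both steps to "lantern": "jylrcpl", then "lrcpl".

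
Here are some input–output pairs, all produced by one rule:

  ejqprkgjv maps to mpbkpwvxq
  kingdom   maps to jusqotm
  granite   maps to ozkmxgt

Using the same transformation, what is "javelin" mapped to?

rotpgbk

The transformation: move the last 3 characters to the front (rotate right by 3), then shift every letter 6 places forward in the alphabet (wrapping around).
Applying both steps to "javelin": "linjave", then "rotpgbk".
(Check on "ejqprkgjv": → "gjvejqprk" → "mpbkpwvxq" ✓)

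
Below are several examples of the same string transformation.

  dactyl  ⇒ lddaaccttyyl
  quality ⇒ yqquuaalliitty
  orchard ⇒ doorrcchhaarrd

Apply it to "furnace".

effuurrnnaacce

Rule — double every character, then move the last character to the front.
For "furnace" the result is "effuurrnnaacce".
(Check on "quality": → "qquuaalliittyy" → "yqquuaalliitty" ✓)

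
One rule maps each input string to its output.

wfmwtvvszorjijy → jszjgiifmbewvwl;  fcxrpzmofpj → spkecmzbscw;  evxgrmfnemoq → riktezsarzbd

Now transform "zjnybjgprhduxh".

mwalowtceuqhku

What's happening: shift every letter 13 places forward in the alphabet (wrapping around) — i.e. ROT13.
Applying that to "zjnybjgprhduxh" gives "mwalowtceuqhku".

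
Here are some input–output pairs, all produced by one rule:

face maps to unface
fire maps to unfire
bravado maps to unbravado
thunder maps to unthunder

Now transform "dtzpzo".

undtzpzo

What's happening: prepend "un".
So "dtzpzo" becomes "undtzpzo".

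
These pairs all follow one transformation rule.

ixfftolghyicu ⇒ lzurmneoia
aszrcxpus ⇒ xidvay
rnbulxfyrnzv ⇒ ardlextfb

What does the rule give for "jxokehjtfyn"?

qknpzlet

Looking at the pairs, the operation is to shift every letter 6 places forward in the alphabet (wrapping around), then delete the first 3 characters.
So "jxokehjtfyn" becomes "qknpzlet".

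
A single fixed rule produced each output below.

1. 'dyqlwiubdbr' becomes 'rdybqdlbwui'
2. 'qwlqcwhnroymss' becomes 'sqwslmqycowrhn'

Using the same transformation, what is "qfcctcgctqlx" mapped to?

Rule — swap the first and last characters, then take characters alternately from the front and the back (1st, last, 2nd, 2nd-last, ...).
"qfcctcgctqlx" → "xqflcqcttccg".

xqflcqcttccg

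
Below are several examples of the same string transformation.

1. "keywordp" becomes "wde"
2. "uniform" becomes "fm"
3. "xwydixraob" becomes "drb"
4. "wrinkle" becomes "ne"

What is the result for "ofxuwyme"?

What's happening: move the first 2 characters to the end (rotate left by 2), then keep one character in every 3, starting at position 2 (positions 2nd, 5th, 8th, ...).
Starting from "ofxuwyme": after the first operation, "xuwymeof"; after the second, "umf".
(Check on "wrinkle": → "inklewr" → "ne" ✓)

umf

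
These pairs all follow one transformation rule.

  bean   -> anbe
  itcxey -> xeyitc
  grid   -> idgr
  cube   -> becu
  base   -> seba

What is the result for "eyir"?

irey

The rule is to swap the front and back halves of the string.
Applying that to "eyir" gives "irey".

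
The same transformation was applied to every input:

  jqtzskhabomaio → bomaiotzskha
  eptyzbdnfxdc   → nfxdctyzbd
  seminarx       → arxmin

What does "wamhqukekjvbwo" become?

In each case the input is transformed by: delete the first 2 characters, then swap the front and back halves of the string.
Applying both steps to "wamhqukekjvbwo": "mhqukekjvbwo", then "kjvbwomhquke".

kjvbwomhquke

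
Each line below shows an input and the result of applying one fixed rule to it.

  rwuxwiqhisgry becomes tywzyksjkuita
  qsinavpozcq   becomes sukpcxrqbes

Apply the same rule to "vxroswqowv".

The transformation: shift every letter 2 places forward in the alphabet (wrapping around).
"vxroswqowv" → "xztquysqyx".

xztquysqyx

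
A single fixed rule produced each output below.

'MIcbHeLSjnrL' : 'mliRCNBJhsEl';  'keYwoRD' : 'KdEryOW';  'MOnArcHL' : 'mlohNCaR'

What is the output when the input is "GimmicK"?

gkICMIM

The rule is to flip the case of every letter, then take characters alternately from the front and the back (1st, last, 2nd, 2nd-last, ...).
Working it through for "GimmicK": intermediate "gIMMICk", final "gkICMIM".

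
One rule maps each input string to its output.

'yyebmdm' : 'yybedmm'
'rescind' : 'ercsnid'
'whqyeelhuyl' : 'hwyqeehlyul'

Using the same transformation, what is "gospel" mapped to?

In each case the input is transformed by: swap each adjacent pair of characters (1↔2, 3↔4, ...).
On "gospel" that produces "ogpsle".

ogpsle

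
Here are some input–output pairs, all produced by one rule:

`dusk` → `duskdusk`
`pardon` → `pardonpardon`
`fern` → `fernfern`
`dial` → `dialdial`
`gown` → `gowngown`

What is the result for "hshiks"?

hshikshshiks

Looking at the pairs, the operation is to write the whole string twice.
On "hshiks" that produces "hshikshshiks".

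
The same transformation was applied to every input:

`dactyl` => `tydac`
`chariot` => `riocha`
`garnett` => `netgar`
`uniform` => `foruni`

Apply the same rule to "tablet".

Each output is the input with this applied: delete the last character, then move the first 3 characters to the end (rotate left by 3).
Applying both steps to "tablet": "table", then "letab".

letab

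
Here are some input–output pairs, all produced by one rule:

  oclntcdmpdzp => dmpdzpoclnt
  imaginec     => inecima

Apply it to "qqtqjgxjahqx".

The transformation: swap the front and back halves of the string, then delete the last character.
"qqtqjgxjahqx" → "xjahqxqqtqjg" → "xjahqxqqtqj".
(Check on "imaginec": → "inecimag" → "inecima" ✓)

xjahqxqqtqj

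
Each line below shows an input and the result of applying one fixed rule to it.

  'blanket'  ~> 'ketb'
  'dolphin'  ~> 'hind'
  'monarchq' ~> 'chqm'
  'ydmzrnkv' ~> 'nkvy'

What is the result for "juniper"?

perj

The transformation: move the first character to the end, then keep only the last 4 characters.
On "juniper": the first step gives "uniperj", and the second then gives "perj".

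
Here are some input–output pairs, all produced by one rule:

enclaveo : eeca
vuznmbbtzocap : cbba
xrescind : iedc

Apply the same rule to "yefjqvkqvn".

kjfe

Rule — sort the characters into reverse alphabetical order, then keep only the last 4 characters.
Working it through for "yefjqvkqvn": intermediate "yvvqqnkjfe", final "kjfe".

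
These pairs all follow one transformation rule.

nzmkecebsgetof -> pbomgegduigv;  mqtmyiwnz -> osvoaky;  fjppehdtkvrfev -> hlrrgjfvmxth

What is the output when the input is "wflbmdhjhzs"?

The pattern: delete the last 2 characters, then shift every letter 2 places forward in the alphabet (wrapping around).
Working it through for "wflbmdhjhzs": intermediate "wflbmdhjh", final "yhndofjlj".

yhndofjlj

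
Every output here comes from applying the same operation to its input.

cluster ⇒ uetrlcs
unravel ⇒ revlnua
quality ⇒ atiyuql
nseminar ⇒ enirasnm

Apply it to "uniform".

iromnuf

Looking at the pairs, the operation is to swap each adjacent pair of characters (1↔2, 3↔4, ...), then move the first 3 characters to the end (rotate left by 3).
Working it through for "uniform": intermediate "nufirom", final "iromnuf".
(Check on "cluster": → "lcsuetr" → "uetrlcs" ✓)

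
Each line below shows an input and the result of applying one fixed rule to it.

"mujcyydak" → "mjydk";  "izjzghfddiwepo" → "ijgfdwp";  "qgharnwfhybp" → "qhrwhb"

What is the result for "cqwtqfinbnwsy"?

cwqibwy

In each case the input is transformed by: keep every other character starting from the first (positions 1st, 3rd, 5th, ...).
"cqwtqfinbnwsy" → "cwqibwy".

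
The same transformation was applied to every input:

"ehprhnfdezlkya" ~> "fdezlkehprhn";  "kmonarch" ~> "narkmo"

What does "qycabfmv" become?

abfqyc

The transformation: delete the last 2 characters, then swap the front and back halves of the string.
For "qycabfmv", step one produces "qycabf"; step two turns that into "abfqyc".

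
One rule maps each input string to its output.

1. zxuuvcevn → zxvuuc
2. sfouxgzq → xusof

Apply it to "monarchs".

What's happening: delete the last 3 characters, then sort the characters into reverse alphabetical order.
On "monarchs": the first step gives "monar", and the second then gives "ronma".

ronma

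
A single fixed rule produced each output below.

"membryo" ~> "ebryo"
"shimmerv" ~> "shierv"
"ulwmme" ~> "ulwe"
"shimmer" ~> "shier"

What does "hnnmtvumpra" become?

hnntvupra

Each output is the input with this applied: remove every "m".
On "hnnmtvumpra" that produces "hnntvupra".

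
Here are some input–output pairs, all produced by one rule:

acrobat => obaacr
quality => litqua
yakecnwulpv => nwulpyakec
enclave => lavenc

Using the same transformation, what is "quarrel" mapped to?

Each output is the input with this applied: delete the last character, then swap the front and back halves of the string.
On "quarrel" that produces "rrequa".

rrequa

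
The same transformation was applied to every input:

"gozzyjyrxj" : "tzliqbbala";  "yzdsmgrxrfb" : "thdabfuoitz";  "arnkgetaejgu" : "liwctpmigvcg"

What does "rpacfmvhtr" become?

Rule — shift every letter 2 places forward in the alphabet (wrapping around), then move the last 3 characters to the front (rotate right by 3).
Starting from "rpacfmvhtr": after the first operation, "trcehoxjvt"; after the second, "jvttrcehox".

jvttrcehox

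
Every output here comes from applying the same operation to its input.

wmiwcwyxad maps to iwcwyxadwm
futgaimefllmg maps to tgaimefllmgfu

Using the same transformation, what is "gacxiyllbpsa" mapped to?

What's happening: move the first 2 characters to the end (rotate left by 2).
For "gacxiyllbpsa" the result is "cxiyllbpsaga".

cxiyllbpsaga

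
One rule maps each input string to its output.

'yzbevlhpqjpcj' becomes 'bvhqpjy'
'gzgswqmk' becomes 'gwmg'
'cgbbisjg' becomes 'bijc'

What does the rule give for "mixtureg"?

Looking at the pairs, the operation is to keep every other character starting from the first (positions 1st, 3rd, 5th, ...), then move the first character to the end.
So "mixtureg" becomes "xuem".

xuem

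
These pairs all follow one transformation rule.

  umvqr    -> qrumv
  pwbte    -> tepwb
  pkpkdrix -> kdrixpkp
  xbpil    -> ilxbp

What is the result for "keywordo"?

The rule is to move the first 3 characters to the end (rotate left by 3).
"keywordo" → "wordokey".

wordokey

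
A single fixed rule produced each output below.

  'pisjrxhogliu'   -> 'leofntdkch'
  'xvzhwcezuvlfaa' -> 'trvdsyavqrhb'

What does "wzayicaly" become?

The pattern: shift every letter 4 places backward in the alphabet (wrapping around), then delete the last 2 characters.
Applying both steps to "wzayicaly": "svwueywhu", then "svwueyw".
(Check on "pisjrxhogliu": → "leofntdkcheq" → "leofntdkch" ✓)

svwueyw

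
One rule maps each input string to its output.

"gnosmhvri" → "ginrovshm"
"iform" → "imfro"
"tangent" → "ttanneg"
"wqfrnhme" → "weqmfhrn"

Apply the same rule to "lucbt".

The pattern: take characters alternately from the front and the back (1st, last, 2nd, 2nd-last, ...).
So "lucbt" becomes "ltubc".

ltubc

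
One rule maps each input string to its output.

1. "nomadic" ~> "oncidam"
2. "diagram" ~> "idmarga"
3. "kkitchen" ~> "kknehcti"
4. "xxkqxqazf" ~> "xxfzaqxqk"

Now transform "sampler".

asrelpm

The transformation: move the first 2 characters to the end (rotate left by 2), then reverse the string.
Applying both steps to "sampler": "mplersa", then "asrelpm".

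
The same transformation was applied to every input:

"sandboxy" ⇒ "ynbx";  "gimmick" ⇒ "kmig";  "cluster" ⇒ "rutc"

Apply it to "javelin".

nvlj

Each output is the input with this applied: swap the first and last characters, then keep every other character starting from the first (positions 1st, 3rd, 5th, ...).
For "javelin", step one produces "navelij"; step two turns that into "nvlj".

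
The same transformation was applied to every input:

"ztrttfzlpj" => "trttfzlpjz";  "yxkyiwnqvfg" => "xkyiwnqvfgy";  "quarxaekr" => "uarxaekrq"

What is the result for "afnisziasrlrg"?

What's happening: move the first character to the end.
"afnisziasrlrg" → "fnisziasrlrga".

fnisziasrlrga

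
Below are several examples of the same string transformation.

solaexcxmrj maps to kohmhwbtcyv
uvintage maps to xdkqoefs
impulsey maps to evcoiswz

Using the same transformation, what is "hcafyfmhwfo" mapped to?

pipwrgpyrmk

What's happening: move the first 3 characters to the end (rotate left by 3), then shift every letter 10 places forward in the alphabet (wrapping around).
On "hcafyfmhwfo": the first step gives "fyfmhwfohca", and the second then gives "pipwrgpyrmk".
(Check on "solaexcxmrj": → "aexcxmrjsol" → "kohmhwbtcyv" ✓)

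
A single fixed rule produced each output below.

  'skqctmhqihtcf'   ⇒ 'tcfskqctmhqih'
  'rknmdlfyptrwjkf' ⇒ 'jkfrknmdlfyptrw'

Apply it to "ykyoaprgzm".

gzmykyoapr

The pattern: move the last 3 characters to the front (rotate right by 3).
On "ykyoaprgzm" that produces "gzmykyoapr".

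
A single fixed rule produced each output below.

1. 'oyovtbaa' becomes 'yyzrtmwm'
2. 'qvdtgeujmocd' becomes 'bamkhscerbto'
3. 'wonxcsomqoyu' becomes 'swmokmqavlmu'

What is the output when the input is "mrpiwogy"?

wemugnpk

The transformation: shift every letter 2 places backward in the alphabet (wrapping around), then reverse the string.
Working it through for "mrpiwogy": intermediate "kpngumew", final "wemugnpk".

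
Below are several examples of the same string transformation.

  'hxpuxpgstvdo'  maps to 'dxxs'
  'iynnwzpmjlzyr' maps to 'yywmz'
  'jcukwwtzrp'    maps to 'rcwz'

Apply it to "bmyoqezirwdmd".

mmqid

The pattern: move the last 2 characters to the front (rotate right by 2), then keep one character in every 3, starting at position 1 (positions 1st, 4th, 7th, ...).
Applying both steps to "bmyoqezirwdmd": "mdbmyoqezirwd", then "mmqid".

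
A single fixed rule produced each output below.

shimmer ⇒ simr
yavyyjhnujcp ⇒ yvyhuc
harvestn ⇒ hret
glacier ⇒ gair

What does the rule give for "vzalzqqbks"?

vazqk

In each case the input is transformed by: keep every other character starting from the first (positions 1st, 3rd, 5th, ...).
Applying that to "vzalzqqbks" gives "vazqk".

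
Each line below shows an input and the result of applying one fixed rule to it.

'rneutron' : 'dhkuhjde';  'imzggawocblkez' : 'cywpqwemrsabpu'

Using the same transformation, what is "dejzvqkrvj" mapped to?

In each case the input is transformed by: swap each adjacent pair of characters (1↔2, 3↔4, ...), then shift every letter 10 places backward in the alphabet (wrapping around).
Applying both steps to "dejzvqkrvj": "edzjqvrkjv", then "utpzglhazl".

utpzglhazl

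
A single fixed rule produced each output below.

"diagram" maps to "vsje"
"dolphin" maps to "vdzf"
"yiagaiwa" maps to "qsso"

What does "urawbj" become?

mst

Looking at the pairs, the operation is to keep every other character starting from the first (positions 1st, 3rd, 5th, ...), then shift every letter 8 places backward in the alphabet (wrapping around).
On "urawbj": the first step gives "uab", and the second then gives "mst".
(Check on "diagram": → "darm" → "vsje" ✓)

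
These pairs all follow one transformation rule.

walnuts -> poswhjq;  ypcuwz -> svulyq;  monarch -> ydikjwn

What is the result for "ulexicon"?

kjqhatey

The rule is to move the last 2 characters to the front (rotate right by 2), then shift every letter 4 places backward in the alphabet (wrapping around).
For "ulexicon", step one produces "onulexic"; step two turns that into "kjqhatey".
(Check on "ypcuwz": → "wzypcu" → "svulyq" ✓)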